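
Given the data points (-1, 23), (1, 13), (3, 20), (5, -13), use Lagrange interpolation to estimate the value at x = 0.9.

Lagrange interpolation formula:
P(x) = Σ yᵢ × Lᵢ(x)
where Lᵢ(x) = Π_{j≠i} (x - xⱼ)/(xᵢ - xⱼ)

L_0(0.9) = (0.9 - 1)/(-1 - 1) × (0.9 - 3)/(-1 - 3) × (0.9 - 5)/(-1 - 5) = 0.017937
L_1(0.9) = (0.9 - (-1))/(1 - (-1)) × (0.9 - 3)/(1 - 3) × (0.9 - 5)/(1 - 5) = 1.022437
L_2(0.9) = (0.9 - (-1))/(3 - (-1)) × (0.9 - 1)/(3 - 1) × (0.9 - 5)/(3 - 5) = -0.048687
L_3(0.9) = (0.9 - (-1))/(5 - (-1)) × (0.9 - 1)/(5 - 1) × (0.9 - 3)/(5 - 3) = 0.008312

P(0.9) = 23×L_0(0.9) + 13×L_1(0.9) + 20×L_2(0.9) + (-13)×L_3(0.9)
P(0.9) = 12.622437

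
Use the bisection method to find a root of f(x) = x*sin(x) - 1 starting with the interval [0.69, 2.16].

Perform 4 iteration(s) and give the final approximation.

f(x) = x*sin(x) - 1
Initial interval: [0.69, 2.16]

Iteration 1:
  c_1 = (0.690000 + 2.160000)/2 = 1.425000
  f(c_1) = f(1.425000) = 0.409882
  f(a) × f(c) < 0, new interval: [0.690000, 1.425000]
Iteration 2:
  c_2 = (0.690000 + 1.425000)/2 = 1.057500
  f(c_2) = f(1.057500) = -0.078779
  f(a) × f(c) ≥ 0, new interval: [1.057500, 1.425000]
Iteration 3:
  c_3 = (1.057500 + 1.425000)/2 = 1.241250
  f(c_3) = f(1.241250) = 0.174457
  f(a) × f(c) < 0, new interval: [1.057500, 1.241250]
Iteration 4:
  c_4 = (1.057500 + 1.241250)/2 = 1.149375
  f(c_4) = f(1.149375) = 0.048814
  f(a) × f(c) < 0, new interval: [1.057500, 1.149375]

After 4 iteration(s), the approximation is c_4 = 1.149375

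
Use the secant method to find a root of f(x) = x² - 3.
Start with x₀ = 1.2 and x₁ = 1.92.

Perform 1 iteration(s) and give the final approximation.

f(x) = x² - 3
x₀ = 1.2, x₁ = 1.92

Secant formula: x_{n+1} = x_n - f(x_n)(x_n - x_{n-1})/(f(x_n) - f(x_{n-1}))

Iteration 1:
  f(1.200000) = -1.560000
  f(1.920000) = 0.686400
  x_2 = 1.920000 - 0.686400×(1.920000 - 1.200000)/(0.686400 - (-1.560000))
       = 1.700000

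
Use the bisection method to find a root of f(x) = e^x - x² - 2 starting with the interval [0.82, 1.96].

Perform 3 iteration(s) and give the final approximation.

f(x) = e^x - x² - 2
Initial interval: [0.82, 1.96]

Iteration 1:
  c_1 = (0.820000 + 1.960000)/2 = 1.390000
  f(c_1) = f(1.390000) = 0.082750
  f(a) × f(c) < 0, new interval: [0.820000, 1.390000]
Iteration 2:
  c_2 = (0.820000 + 1.390000)/2 = 1.105000
  f(c_2) = f(1.105000) = -0.201801
  f(a) × f(c) ≥ 0, new interval: [1.105000, 1.390000]
Iteration 3:
  c_3 = (1.105000 + 1.390000)/2 = 1.247500
  f(c_3) = f(1.247500) = -0.074628
  f(a) × f(c) ≥ 0, new interval: [1.247500, 1.390000]

After 3 iteration(s), the approximation is c_3 = 1.247500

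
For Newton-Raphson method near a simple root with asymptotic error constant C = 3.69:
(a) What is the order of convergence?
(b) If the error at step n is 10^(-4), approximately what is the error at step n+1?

(a) Newton-Raphson has quadratic (order 2) convergence near simple roots.
    This means |e_{n+1}| ≈ C|e_n|².

(b) With |e_n| = 10^(-4) and C = 3.69:
    |e_{n+1}| ≈ 3.69 × (10^(-4))² = 3.69 × 10^(-8)

(a) 2 (quadratic); (b) |e_{n+1}| ≈ 3.690e-08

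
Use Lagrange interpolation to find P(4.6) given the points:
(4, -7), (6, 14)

Lagrange interpolation formula:
P(x) = Σ yᵢ × Lᵢ(x)
where Lᵢ(x) = Π_{j≠i} (x - xⱼ)/(xᵢ - xⱼ)

L_0(4.6) = (4.6 - 6)/(4 - 6) = 0.700000
L_1(4.6) = (4.6 - 4)/(6 - 4) = 0.300000

P(4.6) = (-7)×L_0(4.6) + 14×L_1(4.6)
P(4.6) = -0.700000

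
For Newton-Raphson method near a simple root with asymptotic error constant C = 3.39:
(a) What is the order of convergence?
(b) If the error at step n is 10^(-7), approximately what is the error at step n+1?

(a) Newton-Raphson has quadratic (order 2) convergence near simple roots.
    This means |e_{n+1}| ≈ C|e_n|².

(b) With |e_n| = 10^(-7) and C = 3.39:
    |e_{n+1}| ≈ 3.39 × (10^(-7))² = 3.39 × 10^(-14)

(a) 2 (quadratic); (b) |e_{n+1}| ≈ 3.390e-14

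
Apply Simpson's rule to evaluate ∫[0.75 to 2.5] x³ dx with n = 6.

f(x) = x³
a = 0.75, b = 2.5, n = 6
h = (b - a)/n = 0.291667

Simpson's rule: (h/3)[f(x₀) + 4f(x₁) + 2f(x₂) + ... + f(xₙ)]

x_0 = 0.7500, f(x_0) = 0.421875, coefficient = 1
x_1 = 1.0417, f(x_1) = 1.130281, coefficient = 4
x_2 = 1.3333, f(x_2) = 2.370370, coefficient = 2
x_3 = 1.6250, f(x_3) = 4.291016, coefficient = 4
x_4 = 1.9167, f(x_4) = 7.041088, coefficient = 2
x_5 = 2.2083, f(x_5) = 10.769459, coefficient = 4
x_6 = 2.5000, f(x_6) = 15.625000, coefficient = 1

I ≈ (0.291667/3) × 99.632813 = 9.686523
Exact value: 9.686523
Error: 0.000000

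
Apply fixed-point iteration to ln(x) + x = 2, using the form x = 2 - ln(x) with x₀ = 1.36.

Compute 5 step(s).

Equation: ln(x) + x = 2
Fixed-point form: x = 2 - ln(x)
x₀ = 1.36

x_1 = g(1.360000) = 1.692515
x_2 = g(1.692515) = 1.473784
x_3 = g(1.473784) = 1.612167
x_4 = g(1.612167) = 1.522421
x_5 = g(1.522421) = 1.579698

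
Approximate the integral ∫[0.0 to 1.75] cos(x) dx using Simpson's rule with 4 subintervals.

f(x) = cos(x)
a = 0.0, b = 1.75, n = 4
h = (b - a)/n = 0.437500

Simpson's rule: (h/3)[f(x₀) + 4f(x₁) + 2f(x₂) + ... + f(xₙ)]

x_0 = 0.0000, f(x_0) = 1.000000, coefficient = 1
x_1 = 0.4375, f(x_1) = 0.905814, coefficient = 4
x_2 = 0.8750, f(x_2) = 0.640997, coefficient = 2
x_3 = 1.3125, f(x_3) = 0.255434, coefficient = 4
x_4 = 1.7500, f(x_4) = -0.178246, coefficient = 1

I ≈ (0.437500/3) × 6.748737 = 0.984191
Exact value: 0.983986
Error: 0.000205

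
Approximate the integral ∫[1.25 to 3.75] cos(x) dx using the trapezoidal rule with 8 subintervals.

f(x) = cos(x)
a = 1.25, b = 3.75, n = 8
h = (b - a)/n = 0.312500

Trapezoidal rule: (h/2)[f(x₀) + 2f(x₁) + 2f(x₂) + ... + f(xₙ)]

x_0 = 1.2500, f(x_0) = 0.315322, coefficient = 1
x_1 = 1.5625, f(x_1) = 0.008296, coefficient = 2
x_2 = 1.8750, f(x_2) = -0.299534, coefficient = 2
x_3 = 2.1875, f(x_3) = -0.578349, coefficient = 2
x_4 = 2.5000, f(x_4) = -0.801144, coefficient = 2
x_5 = 2.8125, f(x_5) = -0.946336, coefficient = 2
x_6 = 3.1250, f(x_6) = -0.999862, coefficient = 2
x_7 = 3.4375, f(x_7) = -0.956538, coefficient = 2
x_8 = 3.7500, f(x_8) = -0.820559, coefficient = 1

I ≈ (0.312500/2) × -9.652170 = -1.508152
Exact value: -1.520546
Error: 0.012394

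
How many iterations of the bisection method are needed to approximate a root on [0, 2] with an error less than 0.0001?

We need (b-a)/2^n ≤ 0.0001
(2 - 0)/2^n ≤ 0.0001
2/2^n ≤ 0.0001
2^n ≥ 20000
n ≥ log₂(20000) = 14.29
n ≥ 15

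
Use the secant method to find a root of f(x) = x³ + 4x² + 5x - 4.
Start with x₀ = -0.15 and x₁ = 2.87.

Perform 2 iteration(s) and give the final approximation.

f(x) = x³ + 4x² + 5x - 4
x₀ = -0.15, x₁ = 2.87

Secant formula: x_{n+1} = x_n - f(x_n)(x_n - x_{n-1})/(f(x_n) - f(x_{n-1}))

Iteration 1:
  f(-0.150000) = -4.663375
  f(2.870000) = 66.937503
  x_2 = 2.870000 - 66.937503×(2.870000 - (-0.150000))/(66.937503 - (-4.663375))
       = 0.046693
Iteration 2:
  f(2.870000) = 66.937503
  f(0.046693) = -3.757712
  x_3 = 0.046693 - (-3.757712)×(0.046693 - 2.870000)/(-3.757712 - 66.937503)
       = 0.196762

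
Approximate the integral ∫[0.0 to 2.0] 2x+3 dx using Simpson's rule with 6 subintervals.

f(x) = 2x+3
a = 0.0, b = 2.0, n = 6
h = (b - a)/n = 0.333333

Simpson's rule: (h/3)[f(x₀) + 4f(x₁) + 2f(x₂) + ... + f(xₙ)]

x_0 = 0.0000, f(x_0) = 3.000000, coefficient = 1
x_1 = 0.3333, f(x_1) = 3.666667, coefficient = 4
x_2 = 0.6667, f(x_2) = 4.333333, coefficient = 2
x_3 = 1.0000, f(x_3) = 5.000000, coefficient = 4
x_4 = 1.3333, f(x_4) = 5.666667, coefficient = 2
x_5 = 1.6667, f(x_5) = 6.333333, coefficient = 4
x_6 = 2.0000, f(x_6) = 7.000000, coefficient = 1

I ≈ (0.333333/3) × 90.000000 = 10.000000
Exact value: 10.000000
Error: 0.000000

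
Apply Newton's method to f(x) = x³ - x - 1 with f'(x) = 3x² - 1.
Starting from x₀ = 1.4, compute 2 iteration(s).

f(x) = x³ - x - 1
f'(x) = 3x² - 1
x₀ = 1.4

Newton-Raphson formula: x_{n+1} = x_n - f(x_n)/f'(x_n)

Iteration 1:
  f(1.400000) = 0.344000
  f'(1.400000) = 4.880000
  x_1 = 1.400000 - 0.344000/4.880000 = 1.329508
Iteration 2:
  f(1.329508) = 0.020520
  f'(1.329508) = 4.302776
  x_2 = 1.329508 - 0.020520/4.302776 = 1.324739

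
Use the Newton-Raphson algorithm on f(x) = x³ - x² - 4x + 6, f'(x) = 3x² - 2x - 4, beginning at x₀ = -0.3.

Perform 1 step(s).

f(x) = x³ - x² - 4x + 6
f'(x) = 3x² - 2x - 4
x₀ = -0.3

Newton-Raphson formula: x_{n+1} = x_n - f(x_n)/f'(x_n)

Iteration 1:
  f(-0.300000) = 7.083000
  f'(-0.300000) = -3.130000
  x_1 = -0.300000 - 7.083000/(-3.130000) = 1.962939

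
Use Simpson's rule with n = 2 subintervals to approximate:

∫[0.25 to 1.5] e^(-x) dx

f(x) = e^(-x)
a = 0.25, b = 1.5, n = 2
h = (b - a)/n = 0.625000

Simpson's rule: (h/3)[f(x₀) + 4f(x₁) + 2f(x₂) + ... + f(xₙ)]

x_0 = 0.2500, f(x_0) = 0.778801, coefficient = 1
x_1 = 0.8750, f(x_1) = 0.416862, coefficient = 4
x_2 = 1.5000, f(x_2) = 0.223130, coefficient = 1

I ≈ (0.625000/3) × 2.669379 = 0.556121
Exact value: 0.555671
Error: 0.000450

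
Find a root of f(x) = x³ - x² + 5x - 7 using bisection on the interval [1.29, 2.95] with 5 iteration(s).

f(x) = x³ - x² + 5x - 7
Initial interval: [1.29, 2.95]

Iteration 1:
  c_1 = (1.290000 + 2.950000)/2 = 2.120000
  f(c_1) = f(2.120000) = 8.633728
  f(a) × f(c) < 0, new interval: [1.290000, 2.120000]
Iteration 2:
  c_2 = (1.290000 + 2.120000)/2 = 1.705000
  f(c_2) = f(1.705000) = 3.574453
  f(a) × f(c) < 0, new interval: [1.290000, 1.705000]
Iteration 3:
  c_3 = (1.290000 + 1.705000)/2 = 1.497500
  f(c_3) = f(1.497500) = 1.603147
  f(a) × f(c) < 0, new interval: [1.290000, 1.497500]
Iteration 4:
  c_4 = (1.290000 + 1.497500)/2 = 1.393750
  f(c_4) = f(1.393750) = 0.733625
  f(a) × f(c) < 0, new interval: [1.290000, 1.393750]
Iteration 5:
  c_5 = (1.290000 + 1.393750)/2 = 1.341875
  f(c_5) = f(1.341875) = 0.324965
  f(a) × f(c) < 0, new interval: [1.290000, 1.341875]

After 5 iteration(s), the approximation is c_5 = 1.341875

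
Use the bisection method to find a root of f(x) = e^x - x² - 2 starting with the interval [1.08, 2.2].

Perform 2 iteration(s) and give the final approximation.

f(x) = e^x - x² - 2
Initial interval: [1.08, 2.2]

Iteration 1:
  c_1 = (1.080000 + 2.200000)/2 = 1.640000
  f(c_1) = f(1.640000) = 0.465570
  f(a) × f(c) < 0, new interval: [1.080000, 1.640000]
Iteration 2:
  c_2 = (1.080000 + 1.640000)/2 = 1.360000
  f(c_2) = f(1.360000) = 0.046593
  f(a) × f(c) < 0, new interval: [1.080000, 1.360000]

After 2 iteration(s), the approximation is c_2 = 1.360000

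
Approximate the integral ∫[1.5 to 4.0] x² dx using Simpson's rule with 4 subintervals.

f(x) = x²
a = 1.5, b = 4.0, n = 4
h = (b - a)/n = 0.625000

Simpson's rule: (h/3)[f(x₀) + 4f(x₁) + 2f(x₂) + ... + f(xₙ)]

x_0 = 1.5000, f(x_0) = 2.250000, coefficient = 1
x_1 = 2.1250, f(x_1) = 4.515625, coefficient = 4
x_2 = 2.7500, f(x_2) = 7.562500, coefficient = 2
x_3 = 3.3750, f(x_3) = 11.390625, coefficient = 4
x_4 = 4.0000, f(x_4) = 16.000000, coefficient = 1

I ≈ (0.625000/3) × 97.000000 = 20.208333
Exact value: 20.208333
Error: 0.000000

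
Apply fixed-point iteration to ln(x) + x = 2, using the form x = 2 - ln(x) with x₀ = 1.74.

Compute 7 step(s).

Equation: ln(x) + x = 2
Fixed-point form: x = 2 - ln(x)
x₀ = 1.74

x_1 = g(1.740000) = 1.446115
x_2 = g(1.446115) = 1.631119
x_3 = g(1.631119) = 1.510733
x_4 = g(1.510733) = 1.587405
x_5 = g(1.587405) = 1.537900
x_6 = g(1.537900) = 1.569582
x_7 = g(1.569582) = 1.549190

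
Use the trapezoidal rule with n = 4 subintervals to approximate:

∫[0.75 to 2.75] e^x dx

f(x) = e^x
a = 0.75, b = 2.75, n = 4
h = (b - a)/n = 0.500000

Trapezoidal rule: (h/2)[f(x₀) + 2f(x₁) + 2f(x₂) + ... + f(xₙ)]

x_0 = 0.7500, f(x_0) = 2.117000, coefficient = 1
x_1 = 1.2500, f(x_1) = 3.490343, coefficient = 2
x_2 = 1.7500, f(x_2) = 5.754603, coefficient = 2
x_3 = 2.2500, f(x_3) = 9.487736, coefficient = 2
x_4 = 2.7500, f(x_4) = 15.642632, coefficient = 1

I ≈ (0.500000/2) × 55.224995 = 13.806249
Exact value: 13.525632
Error: 0.280617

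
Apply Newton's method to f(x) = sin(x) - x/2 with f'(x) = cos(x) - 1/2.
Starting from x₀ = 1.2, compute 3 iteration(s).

f(x) = sin(x) - x/2
f'(x) = cos(x) - 1/2
x₀ = 1.2

Newton-Raphson formula: x_{n+1} = x_n - f(x_n)/f'(x_n)

Iteration 1:
  f(1.200000) = 0.332039
  f'(1.200000) = -0.137642
  x_1 = 1.200000 - 0.332039/(-0.137642) = 3.612334
Iteration 2:
  f(3.612334) = -2.259714
  f'(3.612334) = -1.391232
  x_2 = 3.612334 - (-2.259714)/(-1.391232) = 1.988080
Iteration 3:
  f(1.988080) = -0.079847
  f'(1.988080) = -0.905279
  x_3 = 1.988080 - (-0.079847)/(-0.905279) = 1.899879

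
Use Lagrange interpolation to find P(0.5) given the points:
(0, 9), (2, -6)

Lagrange interpolation formula:
P(x) = Σ yᵢ × Lᵢ(x)
where Lᵢ(x) = Π_{j≠i} (x - xⱼ)/(xᵢ - xⱼ)

L_0(0.5) = (0.5 - 2)/(0 - 2) = 0.750000
L_1(0.5) = (0.5 - 0)/(2 - 0) = 0.250000

P(0.5) = 9×L_0(0.5) + (-6)×L_1(0.5)
P(0.5) = 5.250000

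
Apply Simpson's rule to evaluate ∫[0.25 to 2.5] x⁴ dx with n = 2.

f(x) = x⁴
a = 0.25, b = 2.5, n = 2
h = (b - a)/n = 1.125000

Simpson's rule: (h/3)[f(x₀) + 4f(x₁) + 2f(x₂) + ... + f(xₙ)]

x_0 = 0.2500, f(x_0) = 0.003906, coefficient = 1
x_1 = 1.3750, f(x_1) = 3.574463, coefficient = 4
x_2 = 2.5000, f(x_2) = 39.062500, coefficient = 1

I ≈ (1.125000/3) × 53.364258 = 20.011597
Exact value: 19.531055
Error: 0.480542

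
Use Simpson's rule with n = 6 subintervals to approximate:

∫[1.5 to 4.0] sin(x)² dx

f(x) = sin(x)²
a = 1.5, b = 4.0, n = 6
h = (b - a)/n = 0.416667

Simpson's rule: (h/3)[f(x₀) + 4f(x₁) + 2f(x₂) + ... + f(xₙ)]

x_0 = 1.5000, f(x_0) = 0.994996, coefficient = 1
x_1 = 1.9167, f(x_1) = 0.885068, coefficient = 4
x_2 = 2.3333, f(x_2) = 0.522853, coefficient = 2
x_3 = 2.7500, f(x_3) = 0.145665, coefficient = 4
x_4 = 3.1667, f(x_4) = 0.000629, coefficient = 2
x_5 = 3.5833, f(x_5) = 0.182768, coefficient = 4
x_6 = 4.0000, f(x_6) = 0.572750, coefficient = 1

I ≈ (0.416667/3) × 7.468716 = 1.037322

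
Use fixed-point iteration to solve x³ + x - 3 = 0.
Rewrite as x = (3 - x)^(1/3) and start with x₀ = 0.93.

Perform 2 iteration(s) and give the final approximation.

Equation: x³ + x - 3 = 0
Fixed-point form: x = (3 - x)^(1/3)
x₀ = 0.93

x_1 = g(0.930000) = 1.274452
x_2 = g(1.274452) = 1.199432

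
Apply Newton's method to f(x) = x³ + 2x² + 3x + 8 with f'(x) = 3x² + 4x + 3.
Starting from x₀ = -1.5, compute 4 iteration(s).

f(x) = x³ + 2x² + 3x + 8
f'(x) = 3x² + 4x + 3
x₀ = -1.5

Newton-Raphson formula: x_{n+1} = x_n - f(x_n)/f'(x_n)

Iteration 1:
  f(-1.500000) = 4.625000
  f'(-1.500000) = 3.750000
  x_1 = -1.500000 - 4.625000/3.750000 = -2.733333
Iteration 2:
  f(-2.733333) = -5.678815
  f'(-2.733333) = 14.480000
  x_2 = -2.733333 - (-5.678815)/14.480000 = -2.341150
Iteration 3:
  f(-2.341150) = -0.893287
  f'(-2.341150) = 10.078350
  x_3 = -2.341150 - (-0.893287)/10.078350 = -2.252516
Iteration 4:
  f(-2.252516) = -0.038768
  f'(-2.252516) = 9.211418
  x_4 = -2.252516 - (-0.038768)/9.211418 = -2.248307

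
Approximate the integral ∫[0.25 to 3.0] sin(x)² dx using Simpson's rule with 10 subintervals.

f(x) = sin(x)²
a = 0.25, b = 3.0, n = 10
h = (b - a)/n = 0.275000

Simpson's rule: (h/3)[f(x₀) + 4f(x₁) + 2f(x₂) + ... + f(xₙ)]

x_0 = 0.2500, f(x_0) = 0.061209, coefficient = 1
x_1 = 0.5250, f(x_1) = 0.251214, coefficient = 4
x_2 = 0.8000, f(x_2) = 0.514600, coefficient = 2
x_3 = 1.0750, f(x_3) = 0.773679, coefficient = 4
x_4 = 1.3500, f(x_4) = 0.952036, coefficient = 2
x_5 = 1.6250, f(x_5) = 0.997065, coefficient = 4
x_6 = 1.9000, f(x_6) = 0.895484, coefficient = 2
x_7 = 2.1750, f(x_7) = 0.677255, coefficient = 4
x_8 = 2.4500, f(x_8) = 0.406744, coefficient = 2
x_9 = 2.7250, f(x_9) = 0.163739, coefficient = 4
x_10 = 3.0000, f(x_10) = 0.019915, coefficient = 1

I ≈ (0.275000/3) × 17.070658 = 1.564810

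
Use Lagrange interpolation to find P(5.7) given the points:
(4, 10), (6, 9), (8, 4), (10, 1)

Lagrange interpolation formula:
P(x) = Σ yᵢ × Lᵢ(x)
where Lᵢ(x) = Π_{j≠i} (x - xⱼ)/(xᵢ - xⱼ)

L_0(5.7) = (5.7 - 6)/(4 - 6) × (5.7 - 8)/(4 - 8) × (5.7 - 10)/(4 - 10) = 0.061812
L_1(5.7) = (5.7 - 4)/(6 - 4) × (5.7 - 8)/(6 - 8) × (5.7 - 10)/(6 - 10) = 1.050812
L_2(5.7) = (5.7 - 4)/(8 - 4) × (5.7 - 6)/(8 - 6) × (5.7 - 10)/(8 - 10) = -0.137062
L_3(5.7) = (5.7 - 4)/(10 - 4) × (5.7 - 6)/(10 - 6) × (5.7 - 8)/(10 - 8) = 0.024437

P(5.7) = 10×L_0(5.7) + 9×L_1(5.7) + 4×L_2(5.7) + 1×L_3(5.7)
P(5.7) = 9.551625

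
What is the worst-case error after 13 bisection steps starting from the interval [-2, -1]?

Bisection error bound: |error| ≤ (b-a)/2^n
|error| ≤ (-1 - (-2))/2^13 = 1/2^13
|error| ≤ 0.0001220703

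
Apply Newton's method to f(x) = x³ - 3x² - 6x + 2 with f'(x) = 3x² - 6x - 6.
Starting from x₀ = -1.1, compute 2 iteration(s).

f(x) = x³ - 3x² - 6x + 2
f'(x) = 3x² - 6x - 6
x₀ = -1.1

Newton-Raphson formula: x_{n+1} = x_n - f(x_n)/f'(x_n)

Iteration 1:
  f(-1.100000) = 3.639000
  f'(-1.100000) = 4.230000
  x_1 = -1.100000 - 3.639000/4.230000 = -1.960284
Iteration 2:
  f(-1.960284) = -5.299240
  f'(-1.960284) = 17.289839
  x_2 = -1.960284 - (-5.299240)/17.289839 = -1.653789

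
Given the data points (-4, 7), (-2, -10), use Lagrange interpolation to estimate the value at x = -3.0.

Lagrange interpolation formula:
P(x) = Σ yᵢ × Lᵢ(x)
where Lᵢ(x) = Π_{j≠i} (x - xⱼ)/(xᵢ - xⱼ)

L_0(-3.0) = (-3.0 - (-2))/(-4 - (-2)) = 0.500000
L_1(-3.0) = (-3.0 - (-4))/(-2 - (-4)) = 0.500000

P(-3.0) = 7×L_0(-3.0) + (-10)×L_1(-3.0)
P(-3.0) = -1.500000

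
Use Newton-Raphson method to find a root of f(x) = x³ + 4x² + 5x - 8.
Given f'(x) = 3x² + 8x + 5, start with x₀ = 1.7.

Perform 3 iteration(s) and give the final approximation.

f(x) = x³ + 4x² + 5x - 8
f'(x) = 3x² + 8x + 5
x₀ = 1.7

Newton-Raphson formula: x_{n+1} = x_n - f(x_n)/f'(x_n)

Iteration 1:
  f(1.700000) = 16.973000
  f'(1.700000) = 27.270000
  x_1 = 1.700000 - 16.973000/27.270000 = 1.077594
Iteration 2:
  f(1.077594) = 3.284124
  f'(1.077594) = 17.104385
  x_2 = 1.077594 - 3.284124/17.104385 = 0.885590
Iteration 3:
  f(0.885590) = 0.259564
  f'(0.885590) = 14.437524
  x_3 = 0.885590 - 0.259564/14.437524 = 0.867611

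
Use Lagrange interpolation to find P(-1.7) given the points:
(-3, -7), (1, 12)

Lagrange interpolation formula:
P(x) = Σ yᵢ × Lᵢ(x)
where Lᵢ(x) = Π_{j≠i} (x - xⱼ)/(xᵢ - xⱼ)

L_0(-1.7) = (-1.7 - 1)/(-3 - 1) = 0.675000
L_1(-1.7) = (-1.7 - (-3))/(1 - (-3)) = 0.325000

P(-1.7) = (-7)×L_0(-1.7) + 12×L_1(-1.7)
P(-1.7) = -0.825000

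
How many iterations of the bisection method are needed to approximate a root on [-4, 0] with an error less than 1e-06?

We need (b-a)/2^n ≤ 1e-06
(0 - (-4))/2^n ≤ 1e-06
4/2^n ≤ 1e-06
2^n ≥ 4000000
n ≥ log₂(4000000) = 21.93
n ≥ 22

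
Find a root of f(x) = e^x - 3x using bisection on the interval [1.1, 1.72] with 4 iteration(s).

f(x) = e^x - 3x
Initial interval: [1.1, 1.72]

Iteration 1:
  c_1 = (1.100000 + 1.720000)/2 = 1.410000
  f(c_1) = f(1.410000) = -0.134045
  f(a) × f(c) ≥ 0, new interval: [1.410000, 1.720000]
Iteration 2:
  c_2 = (1.410000 + 1.720000)/2 = 1.565000
  f(c_2) = f(1.565000) = 0.087675
  f(a) × f(c) < 0, new interval: [1.410000, 1.565000]
Iteration 3:
  c_3 = (1.410000 + 1.565000)/2 = 1.487500
  f(c_3) = f(1.487500) = -0.036483
  f(a) × f(c) ≥ 0, new interval: [1.487500, 1.565000]
Iteration 4:
  c_4 = (1.487500 + 1.565000)/2 = 1.526250
  f(c_4) = f(1.526250) = 0.022141
  f(a) × f(c) < 0, new interval: [1.487500, 1.526250]

After 4 iteration(s), the approximation is c_4 = 1.526250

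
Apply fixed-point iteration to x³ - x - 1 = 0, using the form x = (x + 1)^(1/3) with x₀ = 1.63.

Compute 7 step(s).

Equation: x³ - x - 1 = 0
Fixed-point form: x = (x + 1)^(1/3)
x₀ = 1.63

x_1 = g(1.630000) = 1.380337
x_2 = g(1.380337) = 1.335200
x_3 = g(1.335200) = 1.326706
x_4 = g(1.326706) = 1.325095
x_5 = g(1.325095) = 1.324790
x_6 = g(1.324790) = 1.324732
x_7 = g(1.324732) = 1.324721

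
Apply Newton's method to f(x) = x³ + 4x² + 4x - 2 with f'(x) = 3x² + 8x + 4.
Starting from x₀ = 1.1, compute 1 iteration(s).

f(x) = x³ + 4x² + 4x - 2
f'(x) = 3x² + 8x + 4
x₀ = 1.1

Newton-Raphson formula: x_{n+1} = x_n - f(x_n)/f'(x_n)

Iteration 1:
  f(1.100000) = 8.571000
  f'(1.100000) = 16.430000
  x_1 = 1.100000 - 8.571000/16.430000 = 0.578332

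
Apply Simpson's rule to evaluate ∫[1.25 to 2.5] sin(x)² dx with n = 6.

f(x) = sin(x)²
a = 1.25, b = 2.5, n = 6
h = (b - a)/n = 0.208333

Simpson's rule: (h/3)[f(x₀) + 4f(x₁) + 2f(x₂) + ... + f(xₙ)]

x_0 = 1.2500, f(x_0) = 0.900572, coefficient = 1
x_1 = 1.4583, f(x_1) = 0.987405, coefficient = 4
x_2 = 1.6667, f(x_2) = 0.990837, coefficient = 2
x_3 = 1.8750, f(x_3) = 0.910280, coefficient = 4
x_4 = 2.0833, f(x_4) = 0.759518, coefficient = 2
x_5 = 2.2917, f(x_5) = 0.564349, coefficient = 4
x_6 = 2.5000, f(x_6) = 0.358169, coefficient = 1

I ≈ (0.208333/3) × 14.607586 = 1.014416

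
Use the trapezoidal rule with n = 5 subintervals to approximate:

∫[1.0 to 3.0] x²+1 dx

f(x) = x²+1
a = 1.0, b = 3.0, n = 5
h = (b - a)/n = 0.400000

Trapezoidal rule: (h/2)[f(x₀) + 2f(x₁) + 2f(x₂) + ... + f(xₙ)]

x_0 = 1.0000, f(x_0) = 2.000000, coefficient = 1
x_1 = 1.4000, f(x_1) = 2.960000, coefficient = 2
x_2 = 1.8000, f(x_2) = 4.240000, coefficient = 2
x_3 = 2.2000, f(x_3) = 5.840000, coefficient = 2
x_4 = 2.6000, f(x_4) = 7.760000, coefficient = 2
x_5 = 3.0000, f(x_5) = 10.000000, coefficient = 1

I ≈ (0.400000/2) × 53.600000 = 10.720000
Exact value: 10.666667
Error: 0.053333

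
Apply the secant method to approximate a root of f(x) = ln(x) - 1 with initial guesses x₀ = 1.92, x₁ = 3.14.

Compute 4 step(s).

f(x) = ln(x) - 1
x₀ = 1.92, x₁ = 3.14

Secant formula: x_{n+1} = x_n - f(x_n)(x_n - x_{n-1})/(f(x_n) - f(x_{n-1}))

Iteration 1:
  f(1.920000) = -0.347675
  f(3.140000) = 0.144223
  x_2 = 3.140000 - 0.144223×(3.140000 - 1.920000)/(0.144223 - (-0.347675))
       = 2.782300
Iteration 2:
  f(3.140000) = 0.144223
  f(2.782300) = 0.023278
  x_3 = 2.782300 - 0.023278×(2.782300 - 3.140000)/(0.023278 - 0.144223)
       = 2.713454
Iteration 3:
  f(2.782300) = 0.023278
  f(2.713454) = -0.001777
  x_4 = 2.713454 - (-0.001777)×(2.713454 - 2.782300)/(-0.001777 - 0.023278)
       = 2.718338
Iteration 4:
  f(2.713454) = -0.001777
  f(2.718338) = 0.000021
  x_5 = 2.718338 - 0.000021×(2.718338 - 2.713454)/(0.000021 - (-0.001777))
       = 2.718282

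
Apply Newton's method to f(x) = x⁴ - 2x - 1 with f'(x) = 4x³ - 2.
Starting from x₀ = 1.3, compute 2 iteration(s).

f(x) = x⁴ - 2x - 1
f'(x) = 4x³ - 2
x₀ = 1.3

Newton-Raphson formula: x_{n+1} = x_n - f(x_n)/f'(x_n)

Iteration 1:
  f(1.300000) = -0.743900
  f'(1.300000) = 6.788000
  x_1 = 1.300000 - (-0.743900)/6.788000 = 1.409590
Iteration 2:
  f(1.409590) = 0.128771
  f'(1.409590) = 9.203116
  x_2 = 1.409590 - 0.128771/9.203116 = 1.395598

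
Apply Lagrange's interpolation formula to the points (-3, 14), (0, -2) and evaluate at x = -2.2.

Lagrange interpolation formula:
P(x) = Σ yᵢ × Lᵢ(x)
where Lᵢ(x) = Π_{j≠i} (x - xⱼ)/(xᵢ - xⱼ)

L_0(-2.2) = (-2.2 - 0)/(-3 - 0) = 0.733333
L_1(-2.2) = (-2.2 - (-3))/(0 - (-3)) = 0.266667

P(-2.2) = 14×L_0(-2.2) + (-2)×L_1(-2.2)
P(-2.2) = 9.733333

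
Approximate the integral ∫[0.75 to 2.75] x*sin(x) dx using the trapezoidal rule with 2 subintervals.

f(x) = x*sin(x)
a = 0.75, b = 2.75, n = 2
h = (b - a)/n = 1.000000

Trapezoidal rule: (h/2)[f(x₀) + 2f(x₁) + 2f(x₂) + ... + f(xₙ)]

x_0 = 0.7500, f(x_0) = 0.511229, coefficient = 1
x_1 = 1.7500, f(x_1) = 1.721975, coefficient = 2
x_2 = 2.7500, f(x_2) = 1.049568, coefficient = 1

I ≈ (1.000000/2) × 5.004748 = 2.502374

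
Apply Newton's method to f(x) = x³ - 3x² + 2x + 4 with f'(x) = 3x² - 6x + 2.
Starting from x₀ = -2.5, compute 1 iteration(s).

f(x) = x³ - 3x² + 2x + 4
f'(x) = 3x² - 6x + 2
x₀ = -2.5

Newton-Raphson formula: x_{n+1} = x_n - f(x_n)/f'(x_n)

Iteration 1:
  f(-2.500000) = -35.375000
  f'(-2.500000) = 35.750000
  x_1 = -2.500000 - (-35.375000)/35.750000 = -1.510490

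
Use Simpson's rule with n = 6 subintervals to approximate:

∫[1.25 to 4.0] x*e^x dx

f(x) = x*e^x
a = 1.25, b = 4.0, n = 6
h = (b - a)/n = 0.458333

Simpson's rule: (h/3)[f(x₀) + 4f(x₁) + 2f(x₂) + ... + f(xₙ)]

x_0 = 1.2500, f(x_0) = 4.362929, coefficient = 1
x_1 = 1.7083, f(x_1) = 9.429580, coefficient = 4
x_2 = 2.1667, f(x_2) = 18.913133, coefficient = 2
x_3 = 2.6250, f(x_3) = 36.237007, coefficient = 4
x_4 = 3.0833, f(x_4) = 67.312409, coefficient = 2
x_5 = 3.5417, f(x_5) = 122.273959, coefficient = 4
x_6 = 4.0000, f(x_6) = 218.392600, coefficient = 1

I ≈ (0.458333/3) × 1066.968798 = 163.009122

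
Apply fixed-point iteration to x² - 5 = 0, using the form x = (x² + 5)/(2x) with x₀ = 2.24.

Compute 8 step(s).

Equation: x² - 5 = 0
Fixed-point form: x = (x² + 5)/(2x)
x₀ = 2.24

x_1 = g(2.240000) = 2.236071
x_2 = g(2.236071) = 2.236068
x_3 = g(2.236068) = 2.236068
x_4 = g(2.236068) = 2.236068
x_5 = g(2.236068) = 2.236068
x_6 = g(2.236068) = 2.236068
x_7 = g(2.236068) = 2.236068
x_8 = g(2.236068) = 2.236068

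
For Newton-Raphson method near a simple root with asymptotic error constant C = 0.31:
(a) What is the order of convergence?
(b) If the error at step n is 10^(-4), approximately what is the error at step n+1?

(a) Newton-Raphson has quadratic (order 2) convergence near simple roots.
    This means |e_{n+1}| ≈ C|e_n|².

(b) With |e_n| = 10^(-4) and C = 0.31:
    |e_{n+1}| ≈ 0.31 × (10^(-4))² = 0.31 × 10^(-8)

(a) 2 (quadratic); (b) |e_{n+1}| ≈ 3.100e-09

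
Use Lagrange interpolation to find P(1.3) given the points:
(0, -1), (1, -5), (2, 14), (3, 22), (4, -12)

Lagrange interpolation formula:
P(x) = Σ yᵢ × Lᵢ(x)
where Lᵢ(x) = Π_{j≠i} (x - xⱼ)/(xᵢ - xⱼ)

L_0(1.3) = (1.3 - 1)/(0 - 1) × (1.3 - 2)/(0 - 2) × (1.3 - 3)/(0 - 3) × (1.3 - 4)/(0 - 4) = -0.040163
L_1(1.3) = (1.3 - 0)/(1 - 0) × (1.3 - 2)/(1 - 2) × (1.3 - 3)/(1 - 3) × (1.3 - 4)/(1 - 4) = 0.696150
L_2(1.3) = (1.3 - 0)/(2 - 0) × (1.3 - 1)/(2 - 1) × (1.3 - 3)/(2 - 3) × (1.3 - 4)/(2 - 4) = 0.447525
L_3(1.3) = (1.3 - 0)/(3 - 0) × (1.3 - 1)/(3 - 1) × (1.3 - 2)/(3 - 2) × (1.3 - 4)/(3 - 4) = -0.122850
L_4(1.3) = (1.3 - 0)/(4 - 0) × (1.3 - 1)/(4 - 1) × (1.3 - 2)/(4 - 2) × (1.3 - 3)/(4 - 3) = 0.019338

P(1.3) = (-1)×L_0(1.3) + (-5)×L_1(1.3) + 14×L_2(1.3) + 22×L_3(1.3) + (-12)×L_4(1.3)
P(1.3) = -0.109987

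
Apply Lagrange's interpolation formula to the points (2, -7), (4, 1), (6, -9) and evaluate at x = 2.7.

Lagrange interpolation formula:
P(x) = Σ yᵢ × Lᵢ(x)
where Lᵢ(x) = Π_{j≠i} (x - xⱼ)/(xᵢ - xⱼ)

L_0(2.7) = (2.7 - 4)/(2 - 4) × (2.7 - 6)/(2 - 6) = 0.536250
L_1(2.7) = (2.7 - 2)/(4 - 2) × (2.7 - 6)/(4 - 6) = 0.577500
L_2(2.7) = (2.7 - 2)/(6 - 2) × (2.7 - 4)/(6 - 4) = -0.113750

P(2.7) = (-7)×L_0(2.7) + 1×L_1(2.7) + (-9)×L_2(2.7)
P(2.7) = -2.152500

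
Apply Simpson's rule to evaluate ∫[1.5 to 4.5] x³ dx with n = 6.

f(x) = x³
a = 1.5, b = 4.5, n = 6
h = (b - a)/n = 0.500000

Simpson's rule: (h/3)[f(x₀) + 4f(x₁) + 2f(x₂) + ... + f(xₙ)]

x_0 = 1.5000, f(x_0) = 3.375000, coefficient = 1
x_1 = 2.0000, f(x_1) = 8.000000, coefficient = 4
x_2 = 2.5000, f(x_2) = 15.625000, coefficient = 2
x_3 = 3.0000, f(x_3) = 27.000000, coefficient = 4
x_4 = 3.5000, f(x_4) = 42.875000, coefficient = 2
x_5 = 4.0000, f(x_5) = 64.000000, coefficient = 4
x_6 = 4.5000, f(x_6) = 91.125000, coefficient = 1

I ≈ (0.500000/3) × 607.500000 = 101.250000
Exact value: 101.250000
Error: 0.000000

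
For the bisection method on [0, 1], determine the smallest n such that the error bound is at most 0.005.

We need (b-a)/2^n ≤ 0.005
(1 - 0)/2^n ≤ 0.005
1/2^n ≤ 0.005
2^n ≥ 200
n ≥ log₂(200) = 7.64
n ≥ 8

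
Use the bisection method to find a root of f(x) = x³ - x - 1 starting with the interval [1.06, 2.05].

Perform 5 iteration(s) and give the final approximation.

f(x) = x³ - x - 1
Initial interval: [1.06, 2.05]

Iteration 1:
  c_1 = (1.060000 + 2.050000)/2 = 1.555000
  f(c_1) = f(1.555000) = 1.205029
  f(a) × f(c) < 0, new interval: [1.060000, 1.555000]
Iteration 2:
  c_2 = (1.060000 + 1.555000)/2 = 1.307500
  f(c_2) = f(1.307500) = -0.072255
  f(a) × f(c) ≥ 0, new interval: [1.307500, 1.555000]
Iteration 3:
  c_3 = (1.307500 + 1.555000)/2 = 1.431250
  f(c_3) = f(1.431250) = 0.500632
  f(a) × f(c) < 0, new interval: [1.307500, 1.431250]
Iteration 4:
  c_4 = (1.307500 + 1.431250)/2 = 1.369375
  f(c_4) = f(1.369375) = 0.198460
  f(a) × f(c) < 0, new interval: [1.307500, 1.369375]
Iteration 5:
  c_5 = (1.307500 + 1.369375)/2 = 1.338437
  f(c_5) = f(1.338437) = 0.059259
  f(a) × f(c) < 0, new interval: [1.307500, 1.338437]

After 5 iteration(s), the approximation is c_5 = 1.338437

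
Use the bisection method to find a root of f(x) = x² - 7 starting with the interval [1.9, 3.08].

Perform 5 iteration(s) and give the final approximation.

f(x) = x² - 7
Initial interval: [1.9, 3.08]

Iteration 1:
  c_1 = (1.900000 + 3.080000)/2 = 2.490000
  f(c_1) = f(2.490000) = -0.799900
  f(a) × f(c) ≥ 0, new interval: [2.490000, 3.080000]
Iteration 2:
  c_2 = (2.490000 + 3.080000)/2 = 2.785000
  f(c_2) = f(2.785000) = 0.756225
  f(a) × f(c) < 0, new interval: [2.490000, 2.785000]
Iteration 3:
  c_3 = (2.490000 + 2.785000)/2 = 2.637500
  f(c_3) = f(2.637500) = -0.043594
  f(a) × f(c) ≥ 0, new interval: [2.637500, 2.785000]
Iteration 4:
  c_4 = (2.637500 + 2.785000)/2 = 2.711250
  f(c_4) = f(2.711250) = 0.350877
  f(a) × f(c) < 0, new interval: [2.637500, 2.711250]
Iteration 5:
  c_5 = (2.637500 + 2.711250)/2 = 2.674375
  f(c_5) = f(2.674375) = 0.152282
  f(a) × f(c) < 0, new interval: [2.637500, 2.674375]

After 5 iteration(s), the approximation is c_5 = 2.674375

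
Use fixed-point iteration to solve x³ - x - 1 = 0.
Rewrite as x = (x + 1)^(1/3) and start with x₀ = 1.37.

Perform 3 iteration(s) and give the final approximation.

Equation: x³ - x - 1 = 0
Fixed-point form: x = (x + 1)^(1/3)
x₀ = 1.37

x_1 = g(1.370000) = 1.333264
x_2 = g(1.333264) = 1.326339
x_3 = g(1.326339) = 1.325026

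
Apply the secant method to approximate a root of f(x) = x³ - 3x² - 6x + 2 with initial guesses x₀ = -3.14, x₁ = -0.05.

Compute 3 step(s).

f(x) = x³ - 3x² - 6x + 2
x₀ = -3.14, x₁ = -0.05

Secant formula: x_{n+1} = x_n - f(x_n)(x_n - x_{n-1})/(f(x_n) - f(x_{n-1}))

Iteration 1:
  f(-3.140000) = -39.697944
  f(-0.050000) = 2.292375
  x_2 = -0.050000 - 2.292375×(-0.050000 - (-3.140000))/(2.292375 - (-39.697944))
       = -0.218692
Iteration 2:
  f(-0.050000) = 2.292375
  f(-0.218692) = 3.158215
  x_3 = -0.218692 - 3.158215×(-0.218692 - (-0.050000))/(3.158215 - 2.292375)
       = 0.396625
Iteration 3:
  f(-0.218692) = 3.158215
  f(0.396625) = -0.789290
  x_4 = 0.396625 - (-0.789290)×(0.396625 - (-0.218692))/(-0.789290 - 3.158215)
       = 0.273594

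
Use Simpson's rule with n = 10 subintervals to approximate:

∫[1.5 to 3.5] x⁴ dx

f(x) = x⁴
a = 1.5, b = 3.5, n = 10
h = (b - a)/n = 0.200000

Simpson's rule: (h/3)[f(x₀) + 4f(x₁) + 2f(x₂) + ... + f(xₙ)]

x_0 = 1.5000, f(x_0) = 5.062500, coefficient = 1
x_1 = 1.7000, f(x_1) = 8.352100, coefficient = 4
x_2 = 1.9000, f(x_2) = 13.032100, coefficient = 2
x_3 = 2.1000, f(x_3) = 19.448100, coefficient = 4
x_4 = 2.3000, f(x_4) = 27.984100, coefficient = 2
x_5 = 2.5000, f(x_5) = 39.062500, coefficient = 4
x_6 = 2.7000, f(x_6) = 53.144100, coefficient = 2
x_7 = 2.9000, f(x_7) = 70.728100, coefficient = 4
x_8 = 3.1000, f(x_8) = 92.352100, coefficient = 2
x_9 = 3.3000, f(x_9) = 118.592100, coefficient = 4
x_10 = 3.5000, f(x_10) = 150.062500, coefficient = 1

I ≈ (0.200000/3) × 1552.881400 = 103.525427
Exact value: 103.525000
Error: 0.000427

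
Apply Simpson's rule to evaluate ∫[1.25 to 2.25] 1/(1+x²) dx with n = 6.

f(x) = 1/(1+x²)
a = 1.25, b = 2.25, n = 6
h = (b - a)/n = 0.166667

Simpson's rule: (h/3)[f(x₀) + 4f(x₁) + 2f(x₂) + ... + f(xₙ)]

x_0 = 1.2500, f(x_0) = 0.390244, coefficient = 1
x_1 = 1.4167, f(x_1) = 0.332564, coefficient = 4
x_2 = 1.5833, f(x_2) = 0.285149, coefficient = 2
x_3 = 1.7500, f(x_3) = 0.246154, coefficient = 4
x_4 = 1.9167, f(x_4) = 0.213967, coefficient = 2
x_5 = 2.0833, f(x_5) = 0.187256, coefficient = 4
x_6 = 2.2500, f(x_6) = 0.164948, coefficient = 1

I ≈ (0.166667/3) × 4.617318 = 0.256518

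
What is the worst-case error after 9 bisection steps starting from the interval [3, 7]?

Bisection error bound: |error| ≤ (b-a)/2^n
|error| ≤ (7 - 3)/2^9 = 4/2^9
|error| ≤ 0.0078125000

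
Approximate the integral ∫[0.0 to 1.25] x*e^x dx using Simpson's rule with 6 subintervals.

f(x) = x*e^x
a = 0.0, b = 1.25, n = 6
h = (b - a)/n = 0.208333

Simpson's rule: (h/3)[f(x₀) + 4f(x₁) + 2f(x₂) + ... + f(xₙ)]

x_0 = 0.0000, f(x_0) = 0.000000, coefficient = 1
x_1 = 0.2083, f(x_1) = 0.256588, coefficient = 4
x_2 = 0.4167, f(x_2) = 0.632040, coefficient = 2
x_3 = 0.6250, f(x_3) = 1.167654, coefficient = 4
x_4 = 0.8333, f(x_4) = 1.917480, coefficient = 2
x_5 = 1.0417, f(x_5) = 2.952017, coefficient = 4
x_6 = 1.2500, f(x_6) = 4.362929, coefficient = 1

I ≈ (0.208333/3) × 26.967005 = 1.872709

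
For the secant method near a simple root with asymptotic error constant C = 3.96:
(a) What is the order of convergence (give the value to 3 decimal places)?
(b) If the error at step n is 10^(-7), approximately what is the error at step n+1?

(a) Secant method has superlinear convergence with order φ = (1+√5)/2 ≈ 1.618.
    This means |e_{n+1}| ≈ C|e_n|^1.618.

(b) With |e_n| = 10^(-7) and C = 3.96:
    |e_{n+1}| ≈ 3.96 × (10^(-7))^1.618 = 3.96 × 10^(-11.33)

(a) ≈ 1.618 (golden ratio); (b) |e_{n+1}| ≈ 1.868e-11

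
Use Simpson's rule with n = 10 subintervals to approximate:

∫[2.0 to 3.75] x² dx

f(x) = x²
a = 2.0, b = 3.75, n = 10
h = (b - a)/n = 0.175000

Simpson's rule: (h/3)[f(x₀) + 4f(x₁) + 2f(x₂) + ... + f(xₙ)]

x_0 = 2.0000, f(x_0) = 4.000000, coefficient = 1
x_1 = 2.1750, f(x_1) = 4.730625, coefficient = 4
x_2 = 2.3500, f(x_2) = 5.522500, coefficient = 2
x_3 = 2.5250, f(x_3) = 6.375625, coefficient = 4
x_4 = 2.7000, f(x_4) = 7.290000, coefficient = 2
x_5 = 2.8750, f(x_5) = 8.265625, coefficient = 4
x_6 = 3.0500, f(x_6) = 9.302500, coefficient = 2
x_7 = 3.2250, f(x_7) = 10.400625, coefficient = 4
x_8 = 3.4000, f(x_8) = 11.560000, coefficient = 2
x_9 = 3.5750, f(x_9) = 12.780625, coefficient = 4
x_10 = 3.7500, f(x_10) = 14.062500, coefficient = 1

I ≈ (0.175000/3) × 255.625000 = 14.911458
Exact value: 14.911458
Error: 0.000000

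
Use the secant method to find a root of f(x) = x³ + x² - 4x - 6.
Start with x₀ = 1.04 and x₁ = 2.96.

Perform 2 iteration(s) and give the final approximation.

f(x) = x³ + x² - 4x - 6
x₀ = 1.04, x₁ = 2.96

Secant formula: x_{n+1} = x_n - f(x_n)(x_n - x_{n-1})/(f(x_n) - f(x_{n-1}))

Iteration 1:
  f(1.040000) = -7.953536
  f(2.960000) = 16.855936
  x_2 = 2.960000 - 16.855936×(2.960000 - 1.040000)/(16.855936 - (-7.953536))
       = 1.655523
Iteration 2:
  f(2.960000) = 16.855936
  f(1.655523) = -5.343954
  x_3 = 1.655523 - (-5.343954)×(1.655523 - 2.960000)/(-5.343954 - 16.855936)
       = 1.969536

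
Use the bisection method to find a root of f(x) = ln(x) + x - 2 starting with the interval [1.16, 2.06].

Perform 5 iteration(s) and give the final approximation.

f(x) = ln(x) + x - 2
Initial interval: [1.16, 2.06]

Iteration 1:
  c_1 = (1.160000 + 2.060000)/2 = 1.610000
  f(c_1) = f(1.610000) = 0.086234
  f(a) × f(c) < 0, new interval: [1.160000, 1.610000]
Iteration 2:
  c_2 = (1.160000 + 1.610000)/2 = 1.385000
  f(c_2) = f(1.385000) = -0.289300
  f(a) × f(c) ≥ 0, new interval: [1.385000, 1.610000]
Iteration 3:
  c_3 = (1.385000 + 1.610000)/2 = 1.497500
  f(c_3) = f(1.497500) = -0.098703
  f(a) × f(c) ≥ 0, new interval: [1.497500, 1.610000]
Iteration 4:
  c_4 = (1.497500 + 1.610000)/2 = 1.553750
  f(c_4) = f(1.553750) = -0.005579
  f(a) × f(c) ≥ 0, new interval: [1.553750, 1.610000]
Iteration 5:
  c_5 = (1.553750 + 1.610000)/2 = 1.581875
  f(c_5) = f(1.581875) = 0.040486
  f(a) × f(c) < 0, new interval: [1.553750, 1.581875]

After 5 iteration(s), the approximation is c_5 = 1.581875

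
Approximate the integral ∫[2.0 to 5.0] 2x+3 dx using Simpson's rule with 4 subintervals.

f(x) = 2x+3
a = 2.0, b = 5.0, n = 4
h = (b - a)/n = 0.750000

Simpson's rule: (h/3)[f(x₀) + 4f(x₁) + 2f(x₂) + ... + f(xₙ)]

x_0 = 2.0000, f(x_0) = 7.000000, coefficient = 1
x_1 = 2.7500, f(x_1) = 8.500000, coefficient = 4
x_2 = 3.5000, f(x_2) = 10.000000, coefficient = 2
x_3 = 4.2500, f(x_3) = 11.500000, coefficient = 4
x_4 = 5.0000, f(x_4) = 13.000000, coefficient = 1

I ≈ (0.750000/3) × 120.000000 = 30.000000
Exact value: 30.000000
Error: 0.000000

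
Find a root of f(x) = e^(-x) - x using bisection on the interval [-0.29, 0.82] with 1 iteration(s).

f(x) = e^(-x) - x
Initial interval: [-0.29, 0.82]

Iteration 1:
  c_1 = (-0.290000 + 0.820000)/2 = 0.265000
  f(c_1) = f(0.265000) = 0.502206
  f(a) × f(c) ≥ 0, new interval: [0.265000, 0.820000]

After 1 iteration(s), the approximation is c_1 = 0.265000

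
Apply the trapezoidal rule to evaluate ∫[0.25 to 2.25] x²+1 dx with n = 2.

f(x) = x²+1
a = 0.25, b = 2.25, n = 2
h = (b - a)/n = 1.000000

Trapezoidal rule: (h/2)[f(x₀) + 2f(x₁) + 2f(x₂) + ... + f(xₙ)]

x_0 = 0.2500, f(x_0) = 1.062500, coefficient = 1
x_1 = 1.2500, f(x_1) = 2.562500, coefficient = 2
x_2 = 2.2500, f(x_2) = 6.062500, coefficient = 1

I ≈ (1.000000/2) × 12.250000 = 6.125000
Exact value: 5.791667
Error: 0.333333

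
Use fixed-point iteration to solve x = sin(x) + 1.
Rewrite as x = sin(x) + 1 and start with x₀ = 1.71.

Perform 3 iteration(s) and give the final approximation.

Equation: x = sin(x) + 1
Fixed-point form: x = sin(x) + 1
x₀ = 1.71

x_1 = g(1.710000) = 1.990327
x_2 = g(1.990327) = 1.913280
x_3 = g(1.913280) = 1.941923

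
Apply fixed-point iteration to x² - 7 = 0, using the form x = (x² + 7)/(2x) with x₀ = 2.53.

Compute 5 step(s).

Equation: x² - 7 = 0
Fixed-point form: x = (x² + 7)/(2x)
x₀ = 2.53

x_1 = g(2.530000) = 2.648399
x_2 = g(2.648399) = 2.645753
x_3 = g(2.645753) = 2.645751
x_4 = g(2.645751) = 2.645751
x_5 = g(2.645751) = 2.645751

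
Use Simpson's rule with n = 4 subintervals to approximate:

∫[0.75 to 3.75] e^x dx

f(x) = e^x
a = 0.75, b = 3.75, n = 4
h = (b - a)/n = 0.750000

Simpson's rule: (h/3)[f(x₀) + 4f(x₁) + 2f(x₂) + ... + f(xₙ)]

x_0 = 0.7500, f(x_0) = 2.117000, coefficient = 1
x_1 = 1.5000, f(x_1) = 4.481689, coefficient = 4
x_2 = 2.2500, f(x_2) = 9.487736, coefficient = 2
x_3 = 3.0000, f(x_3) = 20.085537, coefficient = 4
x_4 = 3.7500, f(x_4) = 42.521082, coefficient = 1

I ≈ (0.750000/3) × 161.882458 = 40.470614
Exact value: 40.404082
Error: 0.066532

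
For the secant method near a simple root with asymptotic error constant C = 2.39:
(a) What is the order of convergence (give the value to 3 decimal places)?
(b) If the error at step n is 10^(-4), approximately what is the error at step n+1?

(a) Secant method has superlinear convergence with order φ = (1+√5)/2 ≈ 1.618.
    This means |e_{n+1}| ≈ C|e_n|^1.618.

(b) With |e_n| = 10^(-4) and C = 2.39:
    |e_{n+1}| ≈ 2.39 × (10^(-4))^1.618 = 2.39 × 10^(-6.47)

(a) ≈ 1.618 (golden ratio); (b) |e_{n+1}| ≈ 8.059e-07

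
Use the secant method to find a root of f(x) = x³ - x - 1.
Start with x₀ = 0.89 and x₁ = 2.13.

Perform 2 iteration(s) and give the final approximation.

f(x) = x³ - x - 1
x₀ = 0.89, x₁ = 2.13

Secant formula: x_{n+1} = x_n - f(x_n)(x_n - x_{n-1})/(f(x_n) - f(x_{n-1}))

Iteration 1:
  f(0.890000) = -1.185031
  f(2.130000) = 6.533597
  x_2 = 2.130000 - 6.533597×(2.130000 - 0.890000)/(6.533597 - (-1.185031))
       = 1.080376
Iteration 2:
  f(2.130000) = 6.533597
  f(1.080376) = -0.819349
  x_3 = 1.080376 - (-0.819349)×(1.080376 - 2.130000)/(-0.819349 - 6.533597)
       = 1.197337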